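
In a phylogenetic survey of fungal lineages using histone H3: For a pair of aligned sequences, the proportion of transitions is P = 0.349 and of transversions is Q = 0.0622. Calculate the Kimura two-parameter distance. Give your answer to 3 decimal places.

0.747

Under the Kimura two-parameter model, d = −½ ln(1 − 2P − Q) − ¼ ln(1 − 2Q).
1 − 2P − Q = 0.2398, giving −½ ln(0.2398) = 0.713975.
1 − 2Q = 0.8756, giving −¼ ln(0.8756) = 0.033211.
d = 0.713975 + 0.033211 = 0.747186.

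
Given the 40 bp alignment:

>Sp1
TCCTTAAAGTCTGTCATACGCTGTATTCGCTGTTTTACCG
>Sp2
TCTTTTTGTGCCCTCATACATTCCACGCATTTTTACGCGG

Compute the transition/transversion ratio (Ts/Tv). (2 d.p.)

Transitions are A↔G and C↔T; transversions are all other mismatches.
Transitions: 11. Transversions: 10.
R = 11/10 = 1.10.

1.10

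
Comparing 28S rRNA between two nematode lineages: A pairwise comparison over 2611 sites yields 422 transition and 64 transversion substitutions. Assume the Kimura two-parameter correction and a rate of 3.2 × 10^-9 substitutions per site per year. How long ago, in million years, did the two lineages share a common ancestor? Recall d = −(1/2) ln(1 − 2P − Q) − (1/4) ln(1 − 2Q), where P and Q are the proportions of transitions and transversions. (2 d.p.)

P = 422/2611 ≈ 0.161624 and Q = 64/2611 ≈ 0.024512.
Under the Kimura two-parameter model, d = −½ ln(1 − 2P − Q) − ¼ ln(1 − 2Q).
1 − 2P − Q = 0.65224, giving −½ ln(0.65224) = 0.213671.
1 − 2Q = 0.950976, giving −¼ ln(0.950976) = 0.012567.
d = 0.213671 + 0.012567 = 0.226238.
Under a molecular clock d = 2μt, so t = d/(2μ) = 0.226238 / (2 × 3.2 × 10^-9) = 35.35 million years.

35.35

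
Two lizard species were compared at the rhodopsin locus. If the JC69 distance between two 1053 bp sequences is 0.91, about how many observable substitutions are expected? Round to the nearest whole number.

Invert JC69: p = (3/4)(1 − e^(−4d/3)) = 0.75 × (1 − e^(-1.213333)) = 0.75 × (1 − 0.297205) = 0.527096.
Expected differing sites = pL ≈ 0.527096 × 1053 = 555.032088 ≈ 555.

555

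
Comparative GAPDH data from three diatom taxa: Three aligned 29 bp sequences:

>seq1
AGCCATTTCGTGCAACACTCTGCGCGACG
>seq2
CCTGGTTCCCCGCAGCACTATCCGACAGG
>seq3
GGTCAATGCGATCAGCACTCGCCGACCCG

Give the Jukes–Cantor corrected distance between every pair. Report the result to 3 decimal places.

seq1–seq2: 14/29 sites differ → p ≈ 0.482759, d = −0.75 ln(1 − 0.643679) = 0.773942 ≈ 0.774.
seq1–seq3: 12/29 sites differ → p ≈ 0.413793, d = −0.75 ln(1 − 0.551724) = 0.601760 ≈ 0.602.
seq2–seq3: 13/29 sites differ → p ≈ 0.448276, d = −0.75 ln(1 − 0.597701) = 0.682920 ≈ 0.683.

d(seq1,seq2) = 0.774, d(seq1,seq3) = 0.602, d(seq2,seq3) = 0.683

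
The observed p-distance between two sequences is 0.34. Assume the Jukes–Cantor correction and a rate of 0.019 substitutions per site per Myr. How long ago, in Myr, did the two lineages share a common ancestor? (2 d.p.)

11.92

d = −(3/4) ln(1 − 4p/3) = −0.75 ln(1 − 0.453333) = −0.75 ln(0.546667)
  = −0.75 × (-0.603915) = 0.452936 substitutions/site.
Under a molecular clock d = 2μt, so t = d/(2μ) = 0.452936 / (2 × 0.019) = 11.92 Myr.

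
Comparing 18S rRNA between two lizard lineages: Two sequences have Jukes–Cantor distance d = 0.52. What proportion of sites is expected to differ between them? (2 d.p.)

0.38

p = (3/4)(1 − e^(−4d/3)) = 0.75 × (1 − e^(-0.693333)) = 0.75 × (1 − 0.499907) = 0.375070.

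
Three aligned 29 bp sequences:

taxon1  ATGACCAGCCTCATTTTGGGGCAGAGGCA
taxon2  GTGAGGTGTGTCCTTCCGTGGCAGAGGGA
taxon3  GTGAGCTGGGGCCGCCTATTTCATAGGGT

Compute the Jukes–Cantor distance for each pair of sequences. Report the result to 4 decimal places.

d(taxon1,taxon2) = 0.5285, d(taxon1,taxon3) = 1.1411, d(taxon2,taxon3) = 0.5285

taxon1–taxon2: 11/29 sites differ → p ≈ 0.37931, d = −0.75 ln(1 − 0.505747) = 0.528531 ≈ 0.5285.
taxon1–taxon3: 17/29 sites differ → p ≈ 0.586207, d = −0.75 ln(1 − 0.781609) = 1.141101 ≈ 1.1411.
taxon2–taxon3: 11/29 sites differ → p ≈ 0.37931, d = −0.75 ln(1 − 0.505747) = 0.528531 ≈ 0.5285.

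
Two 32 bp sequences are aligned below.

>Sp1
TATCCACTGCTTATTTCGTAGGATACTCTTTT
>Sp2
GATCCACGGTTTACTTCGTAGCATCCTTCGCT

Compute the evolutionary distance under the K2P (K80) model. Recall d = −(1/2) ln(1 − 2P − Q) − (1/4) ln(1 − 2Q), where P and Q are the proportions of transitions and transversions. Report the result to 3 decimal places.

Of 32 sites, 5 differences are transitions and 5 are transversions, so P = 5/32 = 0.15625 and Q = 5/32 = 0.15625.
Under the Kimura two-parameter model, d = −½ ln(1 − 2P − Q) − ¼ ln(1 − 2Q).
1 − 2P − Q = 0.53125, giving −½ ln(0.53125) = 0.316261.
1 − 2Q = 0.6875, giving −¼ ln(0.6875) = 0.093673.
d = 0.316261 + 0.093673 = 0.409934.

0.410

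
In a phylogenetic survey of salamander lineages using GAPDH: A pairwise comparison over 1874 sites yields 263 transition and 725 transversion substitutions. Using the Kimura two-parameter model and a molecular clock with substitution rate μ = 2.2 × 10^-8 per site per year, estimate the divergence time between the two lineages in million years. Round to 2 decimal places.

P = 263/1874 ≈ 0.140342 and Q = 725/1874 ≈ 0.386873.
Under the Kimura two-parameter model, d = −½ ln(1 − 2P − Q) − ¼ ln(1 − 2Q).
1 − 2P − Q = 0.332443, giving −½ ln(0.332443) = 0.550643.
1 − 2Q = 0.226254, giving −¼ ln(0.226254) = 0.371524.
d = 0.550643 + 0.371524 = 0.922167.
Under a molecular clock d = 2μt, so t = d/(2μ) = 0.922167 / (2 × 2.2 × 10^-8) = 20.96 million years.

20.96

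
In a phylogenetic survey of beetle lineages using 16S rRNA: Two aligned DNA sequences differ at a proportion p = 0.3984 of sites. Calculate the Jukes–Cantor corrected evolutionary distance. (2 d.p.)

d = −(3/4) ln(1 − 4p/3) = −0.75 ln(1 − 0.5312) = −0.75 ln(0.4688)
  = −0.75 × (-0.757579) = 0.568184 substitutions/site.

0.57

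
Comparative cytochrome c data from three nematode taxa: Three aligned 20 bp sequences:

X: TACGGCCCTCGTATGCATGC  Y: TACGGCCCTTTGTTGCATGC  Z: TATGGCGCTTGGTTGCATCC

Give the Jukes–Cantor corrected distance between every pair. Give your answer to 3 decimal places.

X–Y: 4/20 sites differ → p = 0.2, d = −0.75 ln(1 − 0.266667) = 0.232617 ≈ 0.233.
X–Z: 6/20 sites differ → p = 0.3, d = −0.75 ln(1 − 0.4) = 0.383119 ≈ 0.383.
Y–Z: 4/20 sites differ → p = 0.2, d = −0.75 ln(1 − 0.266667) = 0.232617 ≈ 0.233.

d(X,Y) = 0.233, d(X,Z) = 0.383, d(Y,Z) = 0.233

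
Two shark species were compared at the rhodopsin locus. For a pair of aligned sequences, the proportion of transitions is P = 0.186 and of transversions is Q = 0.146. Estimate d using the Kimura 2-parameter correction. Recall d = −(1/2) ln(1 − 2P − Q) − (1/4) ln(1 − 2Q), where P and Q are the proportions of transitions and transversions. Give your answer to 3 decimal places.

Under the Kimura two-parameter model, d = −½ ln(1 − 2P − Q) − ¼ ln(1 − 2Q).
1 − 2P − Q = 0.482, giving −½ ln(0.482) = 0.364906.
1 − 2Q = 0.708, giving −¼ ln(0.708) = 0.086328.
d = 0.364906 + 0.086328 = 0.451234.

0.451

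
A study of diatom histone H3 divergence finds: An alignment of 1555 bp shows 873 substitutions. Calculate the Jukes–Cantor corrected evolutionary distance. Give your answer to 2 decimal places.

p = 873/1555 ≈ 0.561415.
d = −(3/4) ln(1 − 4p/3) = −0.75 ln(1 − 0.748553) = −0.75 ln(0.251447)
  = −0.75 × (-1.380523) = 1.035392 substitutions/site.

1.04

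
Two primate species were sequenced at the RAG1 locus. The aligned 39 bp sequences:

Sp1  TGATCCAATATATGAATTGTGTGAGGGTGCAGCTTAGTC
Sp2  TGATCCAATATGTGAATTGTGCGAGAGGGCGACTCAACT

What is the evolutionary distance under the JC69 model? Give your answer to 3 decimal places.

The sequences differ at 10 of 39 sites (12, 22, 26, 28, 31, 32, 35, 37, 38, 39), so p = 10/39 ≈ 0.25641.
d = −(3/4) ln(1 − 4p/3) = −0.75 ln(1 − 0.34188) = −0.75 ln(0.65812)
  = −0.75 × (-0.418368) = 0.313776 substitutions/site.

0.314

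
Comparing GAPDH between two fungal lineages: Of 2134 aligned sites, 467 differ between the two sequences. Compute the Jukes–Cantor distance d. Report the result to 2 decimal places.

p = 467/2134 ≈ 0.218838.
d = −(3/4) ln(1 − 4p/3) = −0.75 ln(1 − 0.291784) = −0.75 ln(0.708216)
  = −0.75 × (-0.345006) = 0.258755 substitutions/site.

0.26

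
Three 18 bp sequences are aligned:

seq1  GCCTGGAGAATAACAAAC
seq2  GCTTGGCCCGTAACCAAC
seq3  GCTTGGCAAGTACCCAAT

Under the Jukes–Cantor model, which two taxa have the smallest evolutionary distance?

seq2 and seq3

seq1–seq2: 6/18 differ, p = 0.333, d = 0.441.
seq1–seq3: 7/18 differ, p = 0.389, d = 0.548.
seq2–seq3: 4/18 differ, p = 0.222, d = 0.264.
The smallest distance is between seq2 and seq3.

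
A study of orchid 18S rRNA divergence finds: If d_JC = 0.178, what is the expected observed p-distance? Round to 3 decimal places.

0.158

p = (3/4)(1 − e^(−4d/3)) = 0.75 × (1 − e^(-0.237333)) = 0.75 × (1 − 0.788729) = 0.158453.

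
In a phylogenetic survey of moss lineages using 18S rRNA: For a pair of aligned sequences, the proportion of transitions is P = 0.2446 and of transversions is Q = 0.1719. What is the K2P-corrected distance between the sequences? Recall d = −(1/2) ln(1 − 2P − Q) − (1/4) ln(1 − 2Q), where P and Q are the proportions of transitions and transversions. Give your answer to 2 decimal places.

0.65

Under the Kimura two-parameter model, d = −½ ln(1 − 2P − Q) − ¼ ln(1 − 2Q).
1 − 2P − Q = 0.3389, giving −½ ln(0.3389) = 0.541025.
1 − 2Q = 0.6562, giving −¼ ln(0.6562) = 0.105322.
d = 0.541025 + 0.105322 = 0.646347.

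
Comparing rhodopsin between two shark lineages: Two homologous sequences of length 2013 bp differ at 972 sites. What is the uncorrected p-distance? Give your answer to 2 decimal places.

0.48

p = 972/2013 = 0.482861… ≈ 0.48 (to 2 d.p.).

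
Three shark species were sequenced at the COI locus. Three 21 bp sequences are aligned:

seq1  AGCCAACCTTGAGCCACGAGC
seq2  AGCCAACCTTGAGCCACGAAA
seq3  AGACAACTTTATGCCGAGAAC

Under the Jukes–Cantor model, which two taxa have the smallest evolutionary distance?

seq1 and seq2

seq1–seq2: 2/21 differ, p = 0.095, d = 0.102.
seq1–seq3: 7/21 differ, p = 0.333, d = 0.441.
seq2–seq3: 7/21 differ, p = 0.333, d = 0.441.
The smallest distance is between seq1 and seq2.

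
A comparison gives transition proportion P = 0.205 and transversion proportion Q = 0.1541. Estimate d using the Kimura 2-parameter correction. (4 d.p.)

0.5073

Under the Kimura two-parameter model, d = −½ ln(1 − 2P − Q) − ¼ ln(1 − 2Q).
1 − 2P − Q = 0.4359, giving −½ ln(0.4359) = 0.415171.
1 − 2Q = 0.6918, giving −¼ ln(0.6918) = 0.092115.
d = 0.415171 + 0.092115 = 0.507286.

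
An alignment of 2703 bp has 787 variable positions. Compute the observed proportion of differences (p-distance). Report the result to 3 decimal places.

p = 787/2703 = 0.291157… ≈ 0.291 (to 3 d.p.).

0.291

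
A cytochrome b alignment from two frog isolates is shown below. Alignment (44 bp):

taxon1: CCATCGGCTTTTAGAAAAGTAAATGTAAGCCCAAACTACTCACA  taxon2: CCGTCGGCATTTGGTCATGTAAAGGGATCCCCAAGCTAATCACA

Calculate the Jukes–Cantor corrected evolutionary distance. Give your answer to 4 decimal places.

The sequences differ at 12 of 44 sites, so p = 12/44 ≈ 0.272727.
d = −(3/4) ln(1 − 4p/3) = −0.75 ln(1 − 0.363636) = −0.75 ln(0.636364)
  = −0.75 × (-0.451985) = 0.338989 substitutions/site.

0.3390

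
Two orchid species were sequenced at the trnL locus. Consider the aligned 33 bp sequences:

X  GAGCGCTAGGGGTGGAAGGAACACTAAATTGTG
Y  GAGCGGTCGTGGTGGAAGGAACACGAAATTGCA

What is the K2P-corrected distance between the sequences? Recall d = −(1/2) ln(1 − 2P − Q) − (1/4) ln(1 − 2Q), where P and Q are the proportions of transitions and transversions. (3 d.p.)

0.208

Of 33 sites, 2 differences are transitions and 4 are transversions, so P = 2/33 ≈ 0.060606 and Q = 4/33 ≈ 0.121212.
Under the Kimura two-parameter model, d = −½ ln(1 − 2P − Q) − ¼ ln(1 − 2Q).
1 − 2P − Q = 0.757576, giving −½ ln(0.757576) = 0.138816.
1 − 2Q = 0.757576, giving −¼ ln(0.757576) = 0.069408.
d = 0.138816 + 0.069408 = 0.208224.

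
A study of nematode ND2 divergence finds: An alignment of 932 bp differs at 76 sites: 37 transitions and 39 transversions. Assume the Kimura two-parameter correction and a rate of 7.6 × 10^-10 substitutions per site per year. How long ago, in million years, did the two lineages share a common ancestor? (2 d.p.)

P = 37/932 ≈ 0.0397 and Q = 39/932 ≈ 0.041845.
Under the Kimura two-parameter model, d = −½ ln(1 − 2P − Q) − ¼ ln(1 − 2Q).
1 − 2P − Q = 0.878755, giving −½ ln(0.878755) = 0.064625.
1 − 2Q = 0.91631, giving −¼ ln(0.91631) = 0.021850.
d = 0.064625 + 0.021850 = 0.086475.
Under a molecular clock d = 2μt, so t = d/(2μ) = 0.086475 / (2 × 7.6 × 10^-10) = 56.89 million years.

56.89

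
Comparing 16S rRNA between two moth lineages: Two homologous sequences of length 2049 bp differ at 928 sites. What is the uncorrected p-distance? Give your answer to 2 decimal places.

p = 928/2049 = 0.452903… ≈ 0.45 (to 2 d.p.).

0.45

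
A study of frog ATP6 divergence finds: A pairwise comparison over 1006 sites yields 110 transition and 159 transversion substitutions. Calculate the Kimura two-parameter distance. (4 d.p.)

P = 110/1006 ≈ 0.109344 and Q = 159/1006 ≈ 0.158052.
Under the Kimura two-parameter model, d = −½ ln(1 − 2P − Q) − ¼ ln(1 − 2Q).
1 − 2P − Q = 0.62326, giving −½ ln(0.62326) = 0.236396.
1 − 2Q = 0.683896, giving −¼ ln(0.683896) = 0.094987.
d = 0.236396 + 0.094987 = 0.331383.

0.3314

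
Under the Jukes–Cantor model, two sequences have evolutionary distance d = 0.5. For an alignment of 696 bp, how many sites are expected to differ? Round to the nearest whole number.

Invert JC69: p = (3/4)(1 − e^(−4d/3)) = 0.75 × (1 − e^(-0.666667)) = 0.75 × (1 − 0.513417) = 0.364937.
Expected differing sites = pL ≈ 0.364937 × 696 = 253.996152 ≈ 254.

254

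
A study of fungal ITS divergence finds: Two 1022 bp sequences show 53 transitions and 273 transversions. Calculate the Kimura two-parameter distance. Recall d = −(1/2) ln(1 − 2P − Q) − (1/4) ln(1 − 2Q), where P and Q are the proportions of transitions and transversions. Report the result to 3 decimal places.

P = 53/1022 ≈ 0.051859 and Q = 273/1022 ≈ 0.267123.
Under the Kimura two-parameter model, d = −½ ln(1 − 2P − Q) − ¼ ln(1 − 2Q).
1 − 2P − Q = 0.629159, giving −½ ln(0.629159) = 0.231686.
1 − 2Q = 0.465754, giving −¼ ln(0.465754) = 0.191024.
d = 0.231686 + 0.191024 = 0.422710.

0.423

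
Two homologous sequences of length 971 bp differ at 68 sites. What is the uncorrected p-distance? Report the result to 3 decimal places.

0.070

p = 68/971 = 0.070030… ≈ 0.070 (to 3 d.p.).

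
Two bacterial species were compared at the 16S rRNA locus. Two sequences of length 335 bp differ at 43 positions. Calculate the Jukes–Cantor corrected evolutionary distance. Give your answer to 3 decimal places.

0.141

p = 43/335 ≈ 0.128358.
d = −(3/4) ln(1 − 4p/3) = −0.75 ln(1 − 0.171144) = −0.75 ln(0.828856)
  = −0.75 × (-0.187709) = 0.140782 substitutions/site.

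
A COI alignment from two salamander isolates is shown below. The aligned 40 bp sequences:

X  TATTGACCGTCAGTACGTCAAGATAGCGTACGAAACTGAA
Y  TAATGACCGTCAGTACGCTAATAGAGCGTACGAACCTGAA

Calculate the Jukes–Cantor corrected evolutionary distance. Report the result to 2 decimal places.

0.17

The sequences differ at 6 of 40 sites (3, 18, 19, 22, 24, 35), so p = 6/40 = 0.15.
d = −(3/4) ln(1 − 4p/3) = −0.75 ln(1 − 0.2) = −0.75 ln(0.8)
  = −0.75 × (-0.223144) = 0.167358 substitutions/site.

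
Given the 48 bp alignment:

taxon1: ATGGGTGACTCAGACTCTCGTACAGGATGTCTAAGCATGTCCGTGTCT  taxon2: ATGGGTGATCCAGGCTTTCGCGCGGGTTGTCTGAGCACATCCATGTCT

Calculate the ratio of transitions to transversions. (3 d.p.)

Transitions are A↔G and C↔T; transversions are all other mismatches.
Transitions: 11. Transversions: 1.
R = 11/1 = 11.000.

11.000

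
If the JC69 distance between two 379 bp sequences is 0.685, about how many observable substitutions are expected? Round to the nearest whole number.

170

Invert JC69: p = (3/4)(1 − e^(−4d/3)) = 0.75 × (1 − e^(-0.913333)) = 0.75 × (1 − 0.401185) = 0.449111.
Expected differing sites = pL ≈ 0.449111 × 379 = 170.213069 ≈ 170.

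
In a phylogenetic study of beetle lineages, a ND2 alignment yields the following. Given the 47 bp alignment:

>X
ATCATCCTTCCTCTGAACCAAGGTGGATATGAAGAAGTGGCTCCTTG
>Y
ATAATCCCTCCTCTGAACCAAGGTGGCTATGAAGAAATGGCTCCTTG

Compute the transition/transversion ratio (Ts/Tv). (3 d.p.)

Transitions are A↔G and C↔T; transversions are all other mismatches.
Transitions: 2. Transversions: 2.
R = 2/2 = 1.000.

1.000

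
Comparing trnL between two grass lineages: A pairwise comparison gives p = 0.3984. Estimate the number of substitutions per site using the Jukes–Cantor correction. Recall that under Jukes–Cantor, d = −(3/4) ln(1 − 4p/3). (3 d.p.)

d = −(3/4) ln(1 − 4p/3) = −0.75 ln(1 − 0.5312) = −0.75 ln(0.4688)
  = −0.75 × (-0.757579) = 0.568184 substitutions/site.

0.568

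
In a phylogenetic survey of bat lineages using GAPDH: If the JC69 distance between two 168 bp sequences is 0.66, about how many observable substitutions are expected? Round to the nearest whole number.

Invert JC69: p = (3/4)(1 − e^(−4d/3)) = 0.75 × (1 − e^(-0.88)) = 0.75 × (1 − 0.414783) = 0.438913.
Expected differing sites = pL ≈ 0.438913 × 168 = 73.737384 ≈ 74.

74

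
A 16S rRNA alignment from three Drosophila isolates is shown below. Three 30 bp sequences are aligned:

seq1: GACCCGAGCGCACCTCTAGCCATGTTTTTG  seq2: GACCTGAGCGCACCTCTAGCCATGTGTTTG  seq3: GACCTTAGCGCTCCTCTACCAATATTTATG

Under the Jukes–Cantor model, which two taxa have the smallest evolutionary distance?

seq1 and seq2

seq1–seq2: 2/30 differ, p = 0.067, d = 0.070.
seq1–seq3: 7/30 differ, p = 0.233, d = 0.280.
seq2–seq3: 7/30 differ, p = 0.233, d = 0.280.
The smallest distance is between seq1 and seq2.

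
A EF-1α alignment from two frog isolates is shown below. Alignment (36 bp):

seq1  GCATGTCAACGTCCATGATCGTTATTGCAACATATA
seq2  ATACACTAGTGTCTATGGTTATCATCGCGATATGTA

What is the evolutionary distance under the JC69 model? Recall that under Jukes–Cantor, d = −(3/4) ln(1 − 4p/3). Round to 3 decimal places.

0.745

The sequences differ at 17 of 36 sites, so p = 17/36 ≈ 0.472222.
d = −(3/4) ln(1 − 4p/3) = −0.75 ln(1 − 0.629629) = −0.75 ln(0.370371)
  = −0.75 × (-0.993250) = 0.744938 substitutions/site.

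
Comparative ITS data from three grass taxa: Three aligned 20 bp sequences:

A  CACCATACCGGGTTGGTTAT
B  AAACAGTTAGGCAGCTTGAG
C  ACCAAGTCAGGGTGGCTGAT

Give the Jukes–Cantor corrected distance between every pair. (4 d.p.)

d(A,B) = 1.5112, d(A,C) = 0.6872, d(B,C) = 0.6872

A–B: 13/20 sites differ → p = 0.65, d = −0.75 ln(1 − 0.866667) = 1.511179 ≈ 1.5112.
A–C: 9/20 sites differ → p = 0.45, d = −0.75 ln(1 − 0.6) = 0.687218 ≈ 0.6872.
B–C: 9/20 sites differ → p = 0.45, d = −0.75 ln(1 − 0.6) = 0.687218 ≈ 0.6872.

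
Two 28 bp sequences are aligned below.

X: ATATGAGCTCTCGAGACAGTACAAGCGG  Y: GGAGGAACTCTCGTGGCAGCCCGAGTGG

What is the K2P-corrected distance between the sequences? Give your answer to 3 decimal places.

Of 28 sites, 6 differences are transitions and 4 are transversions, so P = 6/28 ≈ 0.214286 and Q = 4/28 ≈ 0.142857.
Under the Kimura two-parameter model, d = −½ ln(1 − 2P − Q) − ¼ ln(1 − 2Q).
1 − 2P − Q = 0.428571, giving −½ ln(0.428571) = 0.423649.
1 − 2Q = 0.714286, giving −¼ ln(0.714286) = 0.084118.
d = 0.423649 + 0.084118 = 0.507767.

0.508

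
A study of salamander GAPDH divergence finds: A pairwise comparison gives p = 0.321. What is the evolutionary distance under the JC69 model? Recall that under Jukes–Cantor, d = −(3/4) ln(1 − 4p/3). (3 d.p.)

0.419

d = −(3/4) ln(1 − 4p/3) = −0.75 ln(1 − 0.428) = −0.75 ln(0.572)
  = −0.75 × (-0.558616) = 0.418962 substitutions/site.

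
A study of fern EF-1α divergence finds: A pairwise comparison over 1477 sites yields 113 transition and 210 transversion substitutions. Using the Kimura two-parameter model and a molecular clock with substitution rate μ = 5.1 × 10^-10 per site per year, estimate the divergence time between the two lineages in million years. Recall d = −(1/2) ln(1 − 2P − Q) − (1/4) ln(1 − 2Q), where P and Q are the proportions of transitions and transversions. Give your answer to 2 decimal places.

P = 113/1477 ≈ 0.076506 and Q = 210/1477 ≈ 0.14218.
Under the Kimura two-parameter model, d = −½ ln(1 − 2P − Q) − ¼ ln(1 − 2Q).
1 − 2P − Q = 0.704808, giving −½ ln(0.704808) = 0.174915.
1 − 2Q = 0.71564, giving −¼ ln(0.71564) = 0.083645.
d = 0.174915 + 0.083645 = 0.258560.
Under a molecular clock d = 2μt, so t = d/(2μ) = 0.258560 / (2 × 5.1 × 10^-10) = 253.49 million years.

253.49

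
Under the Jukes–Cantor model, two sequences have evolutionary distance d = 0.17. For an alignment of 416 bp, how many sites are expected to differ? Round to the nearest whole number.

Invert JC69: p = (3/4)(1 − e^(−4d/3)) = 0.75 × (1 − e^(-0.226667)) = 0.75 × (1 − 0.797186) = 0.152111.
Expected differing sites = pL ≈ 0.152111 × 416 = 63.278176 ≈ 63.

63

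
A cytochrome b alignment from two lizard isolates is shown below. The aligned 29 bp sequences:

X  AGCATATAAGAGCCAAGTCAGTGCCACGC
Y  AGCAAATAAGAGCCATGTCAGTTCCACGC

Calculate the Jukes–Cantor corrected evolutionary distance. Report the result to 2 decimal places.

The sequences differ at 3 of 29 sites (5, 16, 23), so p = 3/29 ≈ 0.103448.
d = −(3/4) ln(1 − 4p/3) = −0.75 ln(1 − 0.137931) = −0.75 ln(0.862069)
  = −0.75 × (-0.148420) = 0.111315 substitutions/site.

0.11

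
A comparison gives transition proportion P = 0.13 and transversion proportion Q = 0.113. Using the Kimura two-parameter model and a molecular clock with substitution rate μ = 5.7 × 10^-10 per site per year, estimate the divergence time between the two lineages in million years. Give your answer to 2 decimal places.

260.92

Under the Kimura two-parameter model, d = −½ ln(1 − 2P − Q) − ¼ ln(1 − 2Q).
1 − 2P − Q = 0.627, giving −½ ln(0.627) = 0.233404.
1 − 2Q = 0.774, giving −¼ ln(0.774) = 0.064046.
d = 0.233404 + 0.064046 = 0.297450.
Under a molecular clock d = 2μt, so t = d/(2μ) = 0.297450 / (2 × 5.7 × 10^-10) = 260.92 million years.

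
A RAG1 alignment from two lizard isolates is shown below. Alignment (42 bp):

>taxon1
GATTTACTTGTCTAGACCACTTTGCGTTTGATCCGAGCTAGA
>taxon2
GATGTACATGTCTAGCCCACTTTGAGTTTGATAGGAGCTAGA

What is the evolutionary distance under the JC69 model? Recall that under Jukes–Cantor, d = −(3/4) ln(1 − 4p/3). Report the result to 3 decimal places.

0.158

The sequences differ at 6 of 42 sites (4, 8, 16, 25, 33, 34), so p = 6/42 ≈ 0.142857.
d = −(3/4) ln(1 − 4p/3) = −0.75 ln(1 − 0.190476) = −0.75 ln(0.809524)
  = −0.75 × (-0.211309) = 0.158482 substitutions/site.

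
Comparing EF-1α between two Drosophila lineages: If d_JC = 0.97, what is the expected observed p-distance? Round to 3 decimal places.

p = (3/4)(1 − e^(−4d/3)) = 0.75 × (1 − e^(-1.293333)) = 0.75 × (1 − 0.274355) = 0.544234.

0.544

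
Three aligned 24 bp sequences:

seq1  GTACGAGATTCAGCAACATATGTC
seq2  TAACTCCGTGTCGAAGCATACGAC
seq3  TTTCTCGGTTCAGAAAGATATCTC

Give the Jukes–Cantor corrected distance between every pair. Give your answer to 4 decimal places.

seq1–seq2: 13/24 sites differ → p ≈ 0.541667, d = −0.75 ln(1 − 0.722223) = 0.960702 ≈ 0.9607.
seq1–seq3: 8/24 sites differ → p ≈ 0.333333, d = −0.75 ln(1 − 0.444444) = 0.440839 ≈ 0.4408.
seq2–seq3: 11/24 sites differ → p ≈ 0.458333, d = −0.75 ln(1 − 0.611111) = 0.708346 ≈ 0.7083.

d(seq1,seq2) = 0.9607, d(seq1,seq3) = 0.4408, d(seq2,seq3) = 0.7083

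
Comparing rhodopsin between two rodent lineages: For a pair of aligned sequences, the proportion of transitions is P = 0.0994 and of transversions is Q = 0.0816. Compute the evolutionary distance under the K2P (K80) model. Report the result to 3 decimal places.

Under the Kimura two-parameter model, d = −½ ln(1 − 2P − Q) − ¼ ln(1 − 2Q).
1 − 2P − Q = 0.7196, giving −½ ln(0.7196) = 0.164530.
1 − 2Q = 0.8368, giving −¼ ln(0.8368) = 0.044543.
d = 0.164530 + 0.044543 = 0.209073.

0.209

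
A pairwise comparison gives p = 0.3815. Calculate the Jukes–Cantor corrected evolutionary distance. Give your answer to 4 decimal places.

d = −(3/4) ln(1 − 4p/3) = −0.75 ln(1 − 0.508667) = −0.75 ln(0.491333)
  = −0.75 × (-0.710633) = 0.532975 substitutions/site.

0.5330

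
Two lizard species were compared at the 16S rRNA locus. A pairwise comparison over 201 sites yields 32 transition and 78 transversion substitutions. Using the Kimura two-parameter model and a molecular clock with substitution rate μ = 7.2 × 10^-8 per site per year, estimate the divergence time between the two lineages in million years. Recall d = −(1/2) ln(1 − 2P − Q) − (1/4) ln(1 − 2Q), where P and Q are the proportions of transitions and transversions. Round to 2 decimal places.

P = 32/201 ≈ 0.159204 and Q = 78/201 ≈ 0.38806.
Under the Kimura two-parameter model, d = −½ ln(1 − 2P − Q) − ¼ ln(1 − 2Q).
1 − 2P − Q = 0.293532, giving −½ ln(0.293532) = 0.612884.
1 − 2Q = 0.22388, giving −¼ ln(0.22388) = 0.374161.
d = 0.612884 + 0.374161 = 0.987045.
Under a molecular clock d = 2μt, so t = d/(2μ) = 0.987045 / (2 × 7.2 × 10^-8) = 6.85 million years.

6.85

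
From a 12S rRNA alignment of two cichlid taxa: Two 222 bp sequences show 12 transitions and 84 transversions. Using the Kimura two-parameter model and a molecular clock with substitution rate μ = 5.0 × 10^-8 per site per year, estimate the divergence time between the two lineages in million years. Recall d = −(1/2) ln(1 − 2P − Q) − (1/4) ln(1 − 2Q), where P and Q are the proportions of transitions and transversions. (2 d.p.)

P = 12/222 ≈ 0.054054 and Q = 84/222 ≈ 0.378378.
Under the Kimura two-parameter model, d = −½ ln(1 − 2P − Q) − ¼ ln(1 − 2Q).
1 − 2P − Q = 0.513514, giving −½ ln(0.513514) = 0.333239.
1 − 2Q = 0.243244, giving −¼ ln(0.243244) = 0.353423.
d = 0.333239 + 0.353423 = 0.686662.
Under a molecular clock d = 2μt, so t = d/(2μ) = 0.686662 / (2 × 5.0 × 10^-8) = 6.87 million years.

6.87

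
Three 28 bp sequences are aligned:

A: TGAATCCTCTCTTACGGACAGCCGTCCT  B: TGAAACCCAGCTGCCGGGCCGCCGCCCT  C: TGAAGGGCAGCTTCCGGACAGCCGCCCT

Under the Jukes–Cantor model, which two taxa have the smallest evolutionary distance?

A–B: 9/28 differ, p = 0.321, d = 0.420.
A–C: 8/28 differ, p = 0.286, d = 0.360.
B–C: 6/28 differ, p = 0.214, d = 0.252.
The smallest distance is between B and C.

B and C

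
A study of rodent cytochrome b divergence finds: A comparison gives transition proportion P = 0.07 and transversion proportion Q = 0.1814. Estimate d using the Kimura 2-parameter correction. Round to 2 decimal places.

Under the Kimura two-parameter model, d = −½ ln(1 − 2P − Q) − ¼ ln(1 − 2Q).
1 − 2P − Q = 0.6786, giving −½ ln(0.6786) = 0.193862.
1 − 2Q = 0.6372, giving −¼ ln(0.6372) = 0.112668.
d = 0.193862 + 0.112668 = 0.306530.

0.31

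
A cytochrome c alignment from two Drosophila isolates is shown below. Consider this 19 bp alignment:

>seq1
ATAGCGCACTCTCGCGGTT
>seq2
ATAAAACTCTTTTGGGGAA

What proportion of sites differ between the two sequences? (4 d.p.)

The sequences differ at 9 of 19 positions (sites 4, 5, 6, 8, 11, 13, 15, 18, 19).
p = 9/19 = 0.473684… ≈ 0.4737 (to 4 d.p.).

0.4737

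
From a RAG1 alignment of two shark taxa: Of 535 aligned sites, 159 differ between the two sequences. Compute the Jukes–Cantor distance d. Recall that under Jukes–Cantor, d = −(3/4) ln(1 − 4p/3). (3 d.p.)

p = 159/535 ≈ 0.297196.
d = −(3/4) ln(1 − 4p/3) = −0.75 ln(1 − 0.396261) = −0.75 ln(0.603739)
  = −0.75 × (-0.504613) = 0.378460 substitutions/site.

0.378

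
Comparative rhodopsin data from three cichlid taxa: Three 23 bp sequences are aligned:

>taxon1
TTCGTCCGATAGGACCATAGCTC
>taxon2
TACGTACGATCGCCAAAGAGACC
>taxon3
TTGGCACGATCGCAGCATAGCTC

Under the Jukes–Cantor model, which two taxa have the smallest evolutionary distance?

taxon1–taxon2: 10/23 differ, p = 0.435, d = 0.650.
taxon1–taxon3: 6/23 differ, p = 0.261, d = 0.321.
taxon2–taxon3: 9/23 differ, p = 0.391, d = 0.553.
The smallest distance is between taxon1 and taxon3.

taxon1 and taxon3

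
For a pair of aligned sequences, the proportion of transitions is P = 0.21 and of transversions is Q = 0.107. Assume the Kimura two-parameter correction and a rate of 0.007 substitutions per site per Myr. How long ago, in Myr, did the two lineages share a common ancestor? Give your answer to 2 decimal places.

31.04

Under the Kimura two-parameter model, d = −½ ln(1 − 2P − Q) − ¼ ln(1 − 2Q).
1 − 2P − Q = 0.473, giving −½ ln(0.473) = 0.374330.
1 − 2Q = 0.786, giving −¼ ln(0.786) = 0.060200.
d = 0.374330 + 0.060200 = 0.434530.
Under a molecular clock d = 2μt, so t = d/(2μ) = 0.434530 / (2 × 0.007) = 31.04 Myr.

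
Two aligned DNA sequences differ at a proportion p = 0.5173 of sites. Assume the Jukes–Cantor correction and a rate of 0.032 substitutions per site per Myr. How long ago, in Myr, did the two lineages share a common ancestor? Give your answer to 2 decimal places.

13.71

d = −(3/4) ln(1 − 4p/3) = −0.75 ln(1 − 0.689733) = −0.75 ln(0.310267)
  = −0.75 × (-1.170322) = 0.877742 substitutions/site.
Under a molecular clock d = 2μt, so t = d/(2μ) = 0.877742 / (2 × 0.032) = 13.71 Myr.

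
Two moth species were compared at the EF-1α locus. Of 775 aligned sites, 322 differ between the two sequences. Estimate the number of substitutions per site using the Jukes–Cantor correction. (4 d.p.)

p = 322/775 ≈ 0.415484.
d = −(3/4) ln(1 − 4p/3) = −0.75 ln(1 − 0.553979) = −0.75 ln(0.446021)
  = −0.75 × (-0.807389) = 0.605542 substitutions/site.

0.6055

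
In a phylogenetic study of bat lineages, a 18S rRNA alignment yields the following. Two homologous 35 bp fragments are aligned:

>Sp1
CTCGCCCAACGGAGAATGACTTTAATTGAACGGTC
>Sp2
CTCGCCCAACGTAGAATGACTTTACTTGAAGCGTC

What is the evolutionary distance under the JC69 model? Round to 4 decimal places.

0.1240

The sequences differ at 4 of 35 sites (12, 25, 31, 32), so p = 4/35 ≈ 0.114286.
d = −(3/4) ln(1 − 4p/3) = −0.75 ln(1 − 0.152381) = −0.75 ln(0.847619)
  = −0.75 × (-0.165324) = 0.123993 substitutions/site.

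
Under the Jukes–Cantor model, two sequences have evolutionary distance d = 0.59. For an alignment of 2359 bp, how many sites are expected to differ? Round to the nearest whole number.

Invert JC69: p = (3/4)(1 − e^(−4d/3)) = 0.75 × (1 − e^(-0.786667)) = 0.75 × (1 − 0.455360) = 0.408480.
Expected differing sites = pL ≈ 0.408480 × 2359 = 963.60432 ≈ 964.

964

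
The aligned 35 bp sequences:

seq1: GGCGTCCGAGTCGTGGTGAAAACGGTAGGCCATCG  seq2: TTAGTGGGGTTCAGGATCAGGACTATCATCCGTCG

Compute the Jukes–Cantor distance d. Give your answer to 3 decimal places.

The sequences differ at 19 of 35 sites, so p = 19/35 ≈ 0.542857.
d = −(3/4) ln(1 − 4p/3) = −0.75 ln(1 − 0.723809) = −0.75 ln(0.276191)
  = −0.75 × (-1.286663) = 0.964997 substitutions/site.

0.965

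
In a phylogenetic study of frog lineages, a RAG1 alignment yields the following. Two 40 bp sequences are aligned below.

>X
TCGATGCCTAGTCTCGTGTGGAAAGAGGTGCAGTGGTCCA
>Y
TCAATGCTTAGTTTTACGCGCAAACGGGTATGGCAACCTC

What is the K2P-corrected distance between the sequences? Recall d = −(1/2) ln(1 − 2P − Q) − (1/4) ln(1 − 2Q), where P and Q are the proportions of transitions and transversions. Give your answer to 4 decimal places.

Of 40 sites, 16 differences are transitions and 3 are transversions, so P = 16/40 = 0.4 and Q = 3/40 = 0.075.
Under the Kimura two-parameter model, d = −½ ln(1 − 2P − Q) − ¼ ln(1 − 2Q).
1 − 2P − Q = 0.125, giving −½ ln(0.125) = 1.039721.
1 − 2Q = 0.85, giving −¼ ln(0.85) = 0.040630.
d = 1.039721 + 0.040630 = 1.080351.

1.0804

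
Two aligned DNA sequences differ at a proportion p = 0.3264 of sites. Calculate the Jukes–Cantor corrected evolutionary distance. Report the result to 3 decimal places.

d = −(3/4) ln(1 − 4p/3) = −0.75 ln(1 − 0.4352) = −0.75 ln(0.5648)
  = −0.75 × (-0.571284) = 0.428463 substitutions/site.

0.428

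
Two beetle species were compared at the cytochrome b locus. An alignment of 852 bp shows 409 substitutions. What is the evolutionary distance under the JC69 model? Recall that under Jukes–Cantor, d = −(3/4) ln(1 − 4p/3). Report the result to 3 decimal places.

0.766

p = 409/852 ≈ 0.480047.
d = −(3/4) ln(1 − 4p/3) = −0.75 ln(1 − 0.640063) = −0.75 ln(0.359937)
  = −0.75 × (-1.021826) = 0.766370 substitutions/site.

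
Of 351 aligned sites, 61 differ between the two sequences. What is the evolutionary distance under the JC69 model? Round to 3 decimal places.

p = 61/351 ≈ 0.173789.
d = −(3/4) ln(1 − 4p/3) = −0.75 ln(1 − 0.231719) = −0.75 ln(0.768281)
  = −0.75 × (-0.263600) = 0.197700 substitutions/site.

0.198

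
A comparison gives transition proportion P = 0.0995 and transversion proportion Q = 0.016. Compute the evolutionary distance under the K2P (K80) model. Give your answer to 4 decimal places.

0.1292

Under the Kimura two-parameter model, d = −½ ln(1 − 2P − Q) − ¼ ln(1 − 2Q).
1 − 2P − Q = 0.785, giving −½ ln(0.785) = 0.121036.
1 − 2Q = 0.968, giving −¼ ln(0.968) = 0.008131.
d = 0.121036 + 0.008131 = 0.129167.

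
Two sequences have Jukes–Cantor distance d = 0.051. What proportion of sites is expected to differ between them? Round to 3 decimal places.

0.049

p = (3/4)(1 − e^(−4d/3)) = 0.75 × (1 − e^(-0.068)) = 0.75 × (1 − 0.934260) = 0.049305.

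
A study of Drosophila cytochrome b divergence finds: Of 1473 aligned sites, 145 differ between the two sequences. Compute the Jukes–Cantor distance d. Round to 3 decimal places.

0.106

p = 145/1473 ≈ 0.098439.
d = −(3/4) ln(1 − 4p/3) = −0.75 ln(1 − 0.131252) = −0.75 ln(0.868748)
  = −0.75 × (-0.140702) = 0.105527 substitutions/site.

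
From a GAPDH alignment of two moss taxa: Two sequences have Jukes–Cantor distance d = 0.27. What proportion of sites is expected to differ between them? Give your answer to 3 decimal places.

p = (3/4)(1 − e^(−4d/3)) = 0.75 × (1 − e^(-0.36)) = 0.75 × (1 − 0.697676) = 0.226743.

0.227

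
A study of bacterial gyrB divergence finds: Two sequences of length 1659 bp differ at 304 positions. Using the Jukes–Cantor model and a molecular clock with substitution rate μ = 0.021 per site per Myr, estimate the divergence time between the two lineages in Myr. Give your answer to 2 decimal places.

5.00

p = 304/1659 ≈ 0.183243.
d = −(3/4) ln(1 − 4p/3) = −0.75 ln(1 − 0.244324) = −0.75 ln(0.755676)
  = −0.75 × (-0.280143) = 0.210107 substitutions/site.
Under a molecular clock d = 2μt, so t = d/(2μ) = 0.210107 / (2 × 0.021) = 5.00 Myr.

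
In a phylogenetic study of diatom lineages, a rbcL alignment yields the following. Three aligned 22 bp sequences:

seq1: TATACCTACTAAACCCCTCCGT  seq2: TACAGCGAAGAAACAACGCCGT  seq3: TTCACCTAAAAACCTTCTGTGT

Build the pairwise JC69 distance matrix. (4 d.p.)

d(seq1,seq2) = 0.4975, d(seq1,seq3) = 0.5913, d(seq2,seq3) = 0.6987

seq1–seq2: 8/22 sites differ → p ≈ 0.363636, d = −0.75 ln(1 − 0.484848) = 0.497470 ≈ 0.4975.
seq1–seq3: 9/22 sites differ → p ≈ 0.409091, d = −0.75 ln(1 − 0.545455) = 0.591344 ≈ 0.5913.
seq2–seq3: 10/22 sites differ → p ≈ 0.454545, d = −0.75 ln(1 − 0.60606) = 0.698667 ≈ 0.6987.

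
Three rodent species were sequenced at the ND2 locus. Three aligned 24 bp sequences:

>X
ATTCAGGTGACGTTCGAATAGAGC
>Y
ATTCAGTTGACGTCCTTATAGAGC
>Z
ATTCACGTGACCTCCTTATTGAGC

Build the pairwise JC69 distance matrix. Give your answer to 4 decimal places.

d(X,Y) = 0.1885, d(X,Z) = 0.3041, d(Y,Z) = 0.1885

X–Y: 4/24 sites differ → p ≈ 0.166667, d = −0.75 ln(1 − 0.222223) = 0.188487 ≈ 0.1885.
X–Z: 6/24 sites differ → p = 0.25, d = −0.75 ln(1 − 0.333333) = 0.304098 ≈ 0.3041.
Y–Z: 4/24 sites differ → p ≈ 0.166667, d = −0.75 ln(1 − 0.222223) = 0.188487 ≈ 0.1885.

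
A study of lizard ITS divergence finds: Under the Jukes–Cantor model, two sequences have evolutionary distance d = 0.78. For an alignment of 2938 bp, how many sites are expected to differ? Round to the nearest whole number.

1425

Invert JC69: p = (3/4)(1 − e^(−4d/3)) = 0.75 × (1 − e^(-1.04)) = 0.75 × (1 − 0.353455) = 0.484909.
Expected differing sites = pL ≈ 0.484909 × 2938 = 1424.662642 ≈ 1425.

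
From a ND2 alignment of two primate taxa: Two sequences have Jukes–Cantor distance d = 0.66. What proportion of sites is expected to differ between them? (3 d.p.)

p = (3/4)(1 − e^(−4d/3)) = 0.75 × (1 − e^(-0.88)) = 0.75 × (1 − 0.414783) = 0.438913.

0.439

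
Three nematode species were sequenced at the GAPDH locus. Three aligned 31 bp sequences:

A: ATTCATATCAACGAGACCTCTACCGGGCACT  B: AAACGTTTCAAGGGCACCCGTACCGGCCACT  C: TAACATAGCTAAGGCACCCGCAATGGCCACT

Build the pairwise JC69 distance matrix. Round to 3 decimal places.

A–B: 10/31 sites differ → p ≈ 0.322581, d = −0.75 ln(1 − 0.430108) = 0.421731 ≈ 0.422.
A–C: 14/31 sites differ → p ≈ 0.451613, d = −0.75 ln(1 − 0.602151) = 0.691262 ≈ 0.691.
B–C: 9/31 sites differ → p ≈ 0.290323, d = −0.75 ln(1 − 0.387097) = 0.367161 ≈ 0.367.

d(A,B) = 0.422, d(A,C) = 0.691, d(B,C) = 0.367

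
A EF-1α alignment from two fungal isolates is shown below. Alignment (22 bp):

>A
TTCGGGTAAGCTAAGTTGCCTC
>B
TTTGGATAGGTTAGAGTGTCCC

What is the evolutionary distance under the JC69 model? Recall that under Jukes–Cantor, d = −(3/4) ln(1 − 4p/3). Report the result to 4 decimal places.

The sequences differ at 9 of 22 sites (3, 6, 9, 11, 14, 15, 16, 19, 21), so p = 9/22 ≈ 0.409091.
d = −(3/4) ln(1 − 4p/3) = −0.75 ln(1 − 0.545455) = −0.75 ln(0.454545)
  = −0.75 × (-0.788458) = 0.591344 substitutions/site.

0.5913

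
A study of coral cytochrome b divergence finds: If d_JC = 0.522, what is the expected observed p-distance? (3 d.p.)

p = (3/4)(1 − e^(−4d/3)) = 0.75 × (1 − e^(-0.696)) = 0.75 × (1 − 0.498576) = 0.376068.

0.376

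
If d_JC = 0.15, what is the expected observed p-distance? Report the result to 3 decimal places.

p = (3/4)(1 − e^(−4d/3)) = 0.75 × (1 − e^(-0.2)) = 0.75 × (1 − 0.818731) = 0.135952.

0.136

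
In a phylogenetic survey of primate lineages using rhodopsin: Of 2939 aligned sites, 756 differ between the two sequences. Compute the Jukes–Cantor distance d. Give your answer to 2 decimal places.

0.32

p = 756/2939 ≈ 0.25723.
d = −(3/4) ln(1 − 4p/3) = −0.75 ln(1 − 0.342973) = −0.75 ln(0.657027)
  = −0.75 × (-0.420030) = 0.315023 substitutions/site.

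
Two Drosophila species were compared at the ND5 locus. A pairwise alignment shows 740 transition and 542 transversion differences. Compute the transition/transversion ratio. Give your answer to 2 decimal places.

R = 740/542 = 1.365313… ≈ 1.37 (to 2 d.p.).

1.37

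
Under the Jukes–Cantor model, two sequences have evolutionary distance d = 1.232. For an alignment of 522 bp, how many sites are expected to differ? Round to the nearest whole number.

316

Invert JC69: p = (3/4)(1 − e^(−4d/3)) = 0.75 × (1 − e^(-1.642667)) = 0.75 × (1 − 0.193463) = 0.604903.
Expected differing sites = pL ≈ 0.604903 × 522 = 315.759366 ≈ 316.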